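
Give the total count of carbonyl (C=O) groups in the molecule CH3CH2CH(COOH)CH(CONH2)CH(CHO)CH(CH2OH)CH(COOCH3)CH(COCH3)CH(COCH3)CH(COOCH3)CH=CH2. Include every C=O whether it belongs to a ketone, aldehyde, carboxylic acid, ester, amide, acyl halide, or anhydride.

7

CH(COOH): carboxylic acid, 1 C=O (running total 1).
CH(CONH2): amide, 1 C=O (running total 2).
CH(CHO): aldehyde, 1 C=O (running total 3).
CH(COOCH3): ester, 1 C=O (running total 4).
CH(COCH3): ketone, 1 C=O (running total 5).
CH(COCH3): ketone, 1 C=O (running total 6).
CH(COOCH3): ester, 1 C=O (running total 7).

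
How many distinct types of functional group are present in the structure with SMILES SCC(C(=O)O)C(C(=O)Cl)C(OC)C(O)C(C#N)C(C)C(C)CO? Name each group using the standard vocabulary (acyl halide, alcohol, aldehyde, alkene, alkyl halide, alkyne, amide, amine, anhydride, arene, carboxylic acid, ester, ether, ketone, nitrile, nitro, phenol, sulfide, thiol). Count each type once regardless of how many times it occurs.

Working along the chain:
  HSCH2: –SH on an sp³ carbon → thiol.
  CH(COOH): pendant –COOH: carbonyl C bonded to C and –OH → carboxylic acid.
  CH(COCl): pendant –C(=O)X: carbonyl C bonded to C and halogen → acyl halide.
  CH(OCH3): pendant –OCH3: C–O–C with sp³ C, no adjacent C=O → ether.
  CH(OH): –OH on an sp³ carbon → alcohol (secondary).
  CH(CN): pendant –C≡N: nitrile.
  CH2OH: –OH on an sp³ carbon → alcohol.
Distinct types present: acyl halide, alcohol, carboxylic acid, ether, nitrile, thiol.

6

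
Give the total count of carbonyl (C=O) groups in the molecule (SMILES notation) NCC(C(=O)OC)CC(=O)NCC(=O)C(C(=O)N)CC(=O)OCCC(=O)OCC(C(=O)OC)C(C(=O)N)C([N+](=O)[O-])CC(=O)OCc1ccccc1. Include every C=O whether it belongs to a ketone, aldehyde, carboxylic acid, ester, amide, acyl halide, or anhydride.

9

CH(COOCH3): ester, 1 C=O (running total 1).
CH2CONHCH2: amide, 1 C=O (running total 2).
CO: ketone, 1 C=O (running total 3).
CH(CONH2): amide, 1 C=O (running total 4).
CH2COOCH2: ester, 1 C=O (running total 5).
CH2COOCH2: ester, 1 C=O (running total 6).
CH(COOCH3): ester, 1 C=O (running total 7).
CH(CONH2): amide, 1 C=O (running total 8).
CH2COOCH2: ester, 1 C=O (running total 9).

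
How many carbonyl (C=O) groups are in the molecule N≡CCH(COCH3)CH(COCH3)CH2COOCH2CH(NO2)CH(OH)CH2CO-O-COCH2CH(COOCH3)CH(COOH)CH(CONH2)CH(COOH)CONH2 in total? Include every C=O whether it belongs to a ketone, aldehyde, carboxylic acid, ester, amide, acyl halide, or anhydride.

CH(COCH3): ketone, 1 C=O (running total 1).
CH(COCH3): ketone, 1 C=O (running total 2).
CH2COOCH2: ester, 1 C=O (running total 3).
CH2CO-O-COCH2: anhydride, 2 C=O (running total 5).
CH(COOCH3): ester, 1 C=O (running total 6).
CH(COOH): carboxylic acid, 1 C=O (running total 7).
CH(CONH2): amide, 1 C=O (running total 8).
CH(COOH): carboxylic acid, 1 C=O (running total 9).
CONH2: amide, 1 C=O (running total 10).

10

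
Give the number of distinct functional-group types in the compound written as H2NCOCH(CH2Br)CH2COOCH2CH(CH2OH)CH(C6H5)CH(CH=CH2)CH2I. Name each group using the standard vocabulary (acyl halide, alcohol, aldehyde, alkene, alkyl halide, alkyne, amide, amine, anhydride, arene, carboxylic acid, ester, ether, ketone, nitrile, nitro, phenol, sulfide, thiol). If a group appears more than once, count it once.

6

Reading the structure from left to right:
  H2NCO: –C(=O)NH2: carbonyl C bonded to C and to N → amide (the N is not a separate amine).
  CH(CH2Br): pendant –CH2X: halogen on sp³ carbon → alkyl halide.
  CH2COOCH2: –C(=O)–O–C with C on the carbonyl side → ester.
  CH(CH2OH): pendant –CH2OH on an sp³ backbone C → alcohol.
  CH(C6H5): pendant –C6H5: benzene ring → arene.
  CH(CH=CH2): pendant –CH=CH2: C=C double bond → alkene.
  CH2I: halogen on an sp³ carbon → alkyl halide.
Distinct types present: alcohol, alkene, alkyl halide, amide, arene, ester.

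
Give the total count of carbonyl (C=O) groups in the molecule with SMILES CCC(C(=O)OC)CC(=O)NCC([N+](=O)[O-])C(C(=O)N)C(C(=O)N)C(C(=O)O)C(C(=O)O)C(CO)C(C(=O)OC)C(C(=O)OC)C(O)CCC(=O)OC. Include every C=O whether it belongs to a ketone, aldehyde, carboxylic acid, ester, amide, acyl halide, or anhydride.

CH(COOCH3): ester, 1 C=O (running total 1).
CH2CONHCH2: amide, 1 C=O (running total 2).
CH(CONH2): amide, 1 C=O (running total 3).
CH(CONH2): amide, 1 C=O (running total 4).
CH(COOH): carboxylic acid, 1 C=O (running total 5).
CH(COOH): carboxylic acid, 1 C=O (running total 6).
CH(COOCH3): ester, 1 C=O (running total 7).
CH(COOCH3): ester, 1 C=O (running total 8).
COOCH3: ester, 1 C=O (running total 9).

9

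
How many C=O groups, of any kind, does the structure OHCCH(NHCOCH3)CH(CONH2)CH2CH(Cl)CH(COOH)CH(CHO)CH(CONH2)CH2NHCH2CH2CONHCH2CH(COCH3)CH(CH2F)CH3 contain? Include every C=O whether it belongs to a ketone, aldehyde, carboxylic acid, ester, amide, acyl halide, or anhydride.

OHC: aldehyde, 1 C=O (running total 1).
CH(NHCOCH3): amide, 1 C=O (running total 2).
CH(CONH2): amide, 1 C=O (running total 3).
CH(COOH): carboxylic acid, 1 C=O (running total 4).
CH(CHO): aldehyde, 1 C=O (running total 5).
CH(CONH2): amide, 1 C=O (running total 6).
CH2CONHCH2: amide, 1 C=O (running total 7).
CH(COCH3): ketone, 1 C=O (running total 8).

8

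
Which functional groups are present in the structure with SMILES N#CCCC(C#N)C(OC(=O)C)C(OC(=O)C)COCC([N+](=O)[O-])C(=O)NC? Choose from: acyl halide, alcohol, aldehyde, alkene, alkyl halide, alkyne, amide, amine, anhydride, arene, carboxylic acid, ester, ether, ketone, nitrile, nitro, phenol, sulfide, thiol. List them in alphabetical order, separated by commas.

amide, ester, ether, nitrile, nitro

N≡C–: carbon triple-bonded to nitrogen → nitrile.
pendant –C≡N: nitrile.
pendant –OC(=O)CH3: an acyloxy group → ester.
pendant –OC(=O)CH3: an acyloxy group → ester.
C–O–C with sp³ carbons on both sides and no adjacent C=O → ether.
–NO2 on an sp³ carbon → nitro (the N=O is not a carbonyl).
–C(=O)NHCH3: carbonyl C bonded to C and to N → amide (the N is not an amine).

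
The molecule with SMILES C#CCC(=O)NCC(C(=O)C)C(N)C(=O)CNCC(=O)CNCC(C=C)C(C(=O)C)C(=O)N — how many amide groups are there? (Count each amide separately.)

C≡C triple bond → alkyne.
–C(=O)–N– linkage → amide (the N is not an amine).
pendant –COCH3: carbonyl C bonded to two carbons → ketone.
–NH2 on an sp³ carbon with no adjacent C=O → amine.
–C(=O)– with carbon on both sides → ketone.
C–N–C with sp³ carbons and no adjacent C=O → amine (secondary).
–C(=O)– with carbon on both sides → ketone.
C–N–C with sp³ carbons and no adjacent C=O → amine (secondary).
pendant –CH=CH2: C=C double bond → alkene.
pendant –COCH3: carbonyl C bonded to two carbons → ketone.
–C(=O)NH2: carbonyl C bonded to C and to N → amide (the N is not a separate amine).
Amide appears at: CH2CONHCH2, CONH2 → 2.

2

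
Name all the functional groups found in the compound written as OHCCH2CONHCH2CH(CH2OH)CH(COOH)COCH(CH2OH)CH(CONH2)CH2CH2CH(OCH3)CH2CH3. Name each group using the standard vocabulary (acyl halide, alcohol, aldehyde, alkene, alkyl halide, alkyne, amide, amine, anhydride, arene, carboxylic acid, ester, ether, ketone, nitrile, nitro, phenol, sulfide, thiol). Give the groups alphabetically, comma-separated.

Reading the structure from left to right:
  OHC: terminal –CHO: carbonyl C bonded to H and C → aldehyde.
  CH2CONHCH2: –C(=O)–N– linkage → amide (the N is not an amine).
  CH(CH2OH): pendant –CH2OH on an sp³ backbone C → alcohol.
  CH(COOH): pendant –COOH: carbonyl C bonded to C and –OH → carboxylic acid.
  CO: –C(=O)– with carbon on both sides → ketone.
  CH(CH2OH): pendant –CH2OH on an sp³ backbone C → alcohol.
  CH(CONH2): pendant –CONH2: carbonyl C bonded to C and N → amide.
  CH(OCH3): pendant –OCH3: C–O–C with sp³ C, no adjacent C=O → ether.

alcohol, aldehyde, amide, carboxylic acid, ether, ketone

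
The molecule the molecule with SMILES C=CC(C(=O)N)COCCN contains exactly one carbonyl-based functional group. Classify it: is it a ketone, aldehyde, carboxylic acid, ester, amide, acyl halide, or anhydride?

amide

The carbonyl is in the CH(CONH2) segment: pendant –CONH2: carbonyl C bonded to C and N → amide.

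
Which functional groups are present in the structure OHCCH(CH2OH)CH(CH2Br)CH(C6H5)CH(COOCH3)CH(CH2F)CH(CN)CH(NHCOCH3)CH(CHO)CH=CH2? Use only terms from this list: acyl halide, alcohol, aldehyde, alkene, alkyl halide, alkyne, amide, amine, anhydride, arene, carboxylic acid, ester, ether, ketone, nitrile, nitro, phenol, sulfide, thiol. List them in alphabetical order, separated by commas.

terminal –CHO: carbonyl C bonded to H and C → aldehyde.
pendant –CH2OH on an sp³ backbone C → alcohol.
pendant –CH2X: halogen on sp³ carbon → alkyl halide.
pendant –C6H5: benzene ring → arene.
pendant –COOCH3: carbonyl C bonded to C and –OCH3 → ester.
pendant –CH2X: halogen on sp³ carbon → alkyl halide.
pendant –C≡N: nitrile.
pendant –NHC(=O)CH3: N bonded to a carbonyl → amide (not amine).
pendant –CHO: carbonyl C bonded to C and H → aldehyde.
C=C double bond → alkene.

alcohol, aldehyde, alkene, alkyl halide, amide, arene, ester, nitrile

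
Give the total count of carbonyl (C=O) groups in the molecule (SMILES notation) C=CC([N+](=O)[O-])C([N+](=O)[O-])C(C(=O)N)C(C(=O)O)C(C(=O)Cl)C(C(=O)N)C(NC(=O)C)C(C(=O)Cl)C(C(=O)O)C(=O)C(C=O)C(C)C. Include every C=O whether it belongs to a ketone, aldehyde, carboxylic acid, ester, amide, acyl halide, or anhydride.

CH(CONH2): amide, 1 C=O (running total 1).
CH(COOH): carboxylic acid, 1 C=O (running total 2).
CH(COCl): acyl halide, 1 C=O (running total 3).
CH(CONH2): amide, 1 C=O (running total 4).
CH(NHCOCH3): amide, 1 C=O (running total 5).
CH(COCl): acyl halide, 1 C=O (running total 6).
CH(COOH): carboxylic acid, 1 C=O (running total 7).
CO: ketone, 1 C=O (running total 8).
CH(CHO): aldehyde, 1 C=O (running total 9).

9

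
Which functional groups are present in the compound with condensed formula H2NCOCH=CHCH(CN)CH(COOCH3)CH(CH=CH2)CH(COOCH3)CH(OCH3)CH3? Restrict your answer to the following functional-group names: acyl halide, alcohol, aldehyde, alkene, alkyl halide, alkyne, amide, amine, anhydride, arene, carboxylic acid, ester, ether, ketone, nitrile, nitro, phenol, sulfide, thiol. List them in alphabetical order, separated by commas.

–C(=O)NH2: carbonyl C bonded to C and to N → amide (the N is not a separate amine).
C=C double bond → alkene.
pendant –C≡N: nitrile.
pendant –COOCH3: carbonyl C bonded to C and –OCH3 → ester.
pendant –CH=CH2: C=C double bond → alkene.
pendant –COOCH3: carbonyl C bonded to C and –OCH3 → ester.
pendant –OCH3: C–O–C with sp³ C, no adjacent C=O → ether.

alkene, amide, ester, ether, nitrile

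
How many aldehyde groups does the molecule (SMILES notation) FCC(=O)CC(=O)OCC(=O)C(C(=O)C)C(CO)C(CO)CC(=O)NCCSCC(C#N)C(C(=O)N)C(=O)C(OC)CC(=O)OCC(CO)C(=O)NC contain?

0

Reading the structure from left to right:
  FCH2: halogen on an sp³ carbon → alkyl halide.
  CO: –C(=O)– with carbon on both sides → ketone.
  CH2COOCH2: –C(=O)–O–C with C on the carbonyl side → ester.
  CO: –C(=O)– with carbon on both sides → ketone.
  CH(COCH3): pendant –COCH3: carbonyl C bonded to two carbons → ketone.
  CH(CH2OH): pendant –CH2OH on an sp³ backbone C → alcohol.
  CH(CH2OH): pendant –CH2OH on an sp³ backbone C → alcohol.
  CH2CONHCH2: –C(=O)–N– linkage → amide (the N is not an amine).
  CH2SCH2: C–S–C linkage → sulfide (thioether).
  CH(CN): pendant –C≡N: nitrile.
  CH(CONH2): pendant –CONH2: carbonyl C bonded to C and N → amide.
  CO: –C(=O)– with carbon on both sides → ketone.
  CH(OCH3): pendant –OCH3: C–O–C with sp³ C, no adjacent C=O → ether.
  CH2COOCH2: –C(=O)–O–C with C on the carbonyl side → ester.
  CH(CH2OH): pendant –CH2OH on an sp³ backbone C → alcohol.
  CONHCH3: –C(=O)NHCH3: carbonyl C bonded to C and to N → amide (the N is not an amine).
No segment is a aldehyde: CO is ketone, not aldehyde; CH2COOCH2 is ester, not aldehyde; CO is ketone, not aldehyde. → 0.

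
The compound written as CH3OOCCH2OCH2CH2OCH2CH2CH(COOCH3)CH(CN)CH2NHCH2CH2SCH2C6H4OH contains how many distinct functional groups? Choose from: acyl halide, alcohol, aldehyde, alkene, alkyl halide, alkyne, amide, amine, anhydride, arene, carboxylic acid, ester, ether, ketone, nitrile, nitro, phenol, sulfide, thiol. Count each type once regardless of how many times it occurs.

Taking each segment in turn:
  CH3OOC: CH3O–C(=O)–: carbonyl C bonded to C and to –OCH3 → ester (not ketone + ether).
  CH2OCH2: C–O–C with sp³ carbons on both sides and no adjacent C=O → ether.
  CH2OCH2: C–O–C with sp³ carbons on both sides and no adjacent C=O → ether.
  CH(COOCH3): pendant –COOCH3: carbonyl C bonded to C and –OCH3 → ester.
  CH(CN): pendant –C≡N: nitrile.
  CH2NHCH2: C–N–C with sp³ carbons and no adjacent C=O → amine (secondary).
  CH2SCH2: C–S–C linkage → sulfide (thioether).
  C6H4OH: –OH attached directly to an aromatic ring → phenol (not alcohol); the ring itself is an arene.
Distinct types present: amine, arene, ester, ether, nitrile, phenol, sulfide.

7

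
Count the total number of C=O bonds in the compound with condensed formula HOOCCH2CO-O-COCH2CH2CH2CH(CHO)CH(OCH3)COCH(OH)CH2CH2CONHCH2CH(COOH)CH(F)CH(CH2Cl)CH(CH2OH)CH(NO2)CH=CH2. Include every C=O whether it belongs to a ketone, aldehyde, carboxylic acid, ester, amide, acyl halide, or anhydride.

HOOC: carboxylic acid, 1 C=O (running total 1).
CH2CO-O-COCH2: anhydride, 2 C=O (running total 3).
CH(CHO): aldehyde, 1 C=O (running total 4).
CO: ketone, 1 C=O (running total 5).
CH2CONHCH2: amide, 1 C=O (running total 6).
CH(COOH): carboxylic acid, 1 C=O (running total 7).

7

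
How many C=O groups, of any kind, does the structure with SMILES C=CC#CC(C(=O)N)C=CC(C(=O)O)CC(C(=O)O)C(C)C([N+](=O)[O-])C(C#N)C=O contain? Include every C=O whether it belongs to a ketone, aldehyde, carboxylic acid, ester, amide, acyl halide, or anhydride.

4

CH(CONH2): amide, 1 C=O (running total 1).
CH(COOH): carboxylic acid, 1 C=O (running total 2).
CH(COOH): carboxylic acid, 1 C=O (running total 3).
CHO: aldehyde, 1 C=O (running total 4).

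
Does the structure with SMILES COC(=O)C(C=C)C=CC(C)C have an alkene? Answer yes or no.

yes

Taking each segment in turn:
  CH3OOC: CH3O–C(=O)–: carbonyl C bonded to C and to –OCH3 → ester (not ketone + ether).
  CH(CH=CH2): pendant –CH=CH2: C=C double bond → alkene.
  CH=CH: C=C double bond → alkene.
The CH(CH=CH2) segment supplies the alkene: pendant –CH=CH2: C=C double bond → alkene.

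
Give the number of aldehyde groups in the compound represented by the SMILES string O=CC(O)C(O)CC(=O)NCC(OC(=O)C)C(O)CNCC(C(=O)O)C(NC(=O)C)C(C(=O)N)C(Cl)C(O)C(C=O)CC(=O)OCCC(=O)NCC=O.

3

Taking each segment in turn:
  OHC: terminal –CHO: carbonyl C bonded to H and C → aldehyde.
  CH(OH): –OH on an sp³ carbon → alcohol (secondary).
  CH(OH): –OH on an sp³ carbon → alcohol (secondary).
  CH2CONHCH2: –C(=O)–N– linkage → amide (the N is not an amine).
  CH(OCOCH3): pendant –OC(=O)CH3: an acyloxy group → ester.
  CH(OH): –OH on an sp³ carbon → alcohol (secondary).
  CH2NHCH2: C–N–C with sp³ carbons and no adjacent C=O → amine (secondary).
  CH(COOH): pendant –COOH: carbonyl C bonded to C and –OH → carboxylic acid.
  CH(NHCOCH3): pendant –NHC(=O)CH3: N bonded to a carbonyl → amide (not amine).
  CH(CONH2): pendant –CONH2: carbonyl C bonded to C and N → amide.
  CH(Cl): halogen on an sp³ carbon → alkyl halide.
  CH(OH): –OH on an sp³ carbon → alcohol (secondary).
  CH(CHO): pendant –CHO: carbonyl C bonded to C and H → aldehyde.
  CH2COOCH2: –C(=O)–O–C with C on the carbonyl side → ester.
  CH2CONHCH2: –C(=O)–N– linkage → amide (the N is not an amine).
  CHO: terminal –CHO: carbonyl C bonded to H and C → aldehyde.
Aldehyde appears at: OHC, CH(CHO), CHO → 3.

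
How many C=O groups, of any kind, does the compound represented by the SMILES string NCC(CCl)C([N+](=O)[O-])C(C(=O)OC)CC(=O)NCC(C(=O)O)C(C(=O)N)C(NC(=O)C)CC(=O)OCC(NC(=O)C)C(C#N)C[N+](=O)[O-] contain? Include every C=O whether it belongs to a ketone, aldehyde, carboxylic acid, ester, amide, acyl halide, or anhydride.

CH(COOCH3): ester, 1 C=O (running total 1).
CH2CONHCH2: amide, 1 C=O (running total 2).
CH(COOH): carboxylic acid, 1 C=O (running total 3).
CH(CONH2): amide, 1 C=O (running total 4).
CH(NHCOCH3): amide, 1 C=O (running total 5).
CH2COOCH2: ester, 1 C=O (running total 6).
CH(NHCOCH3): amide, 1 C=O (running total 7).

7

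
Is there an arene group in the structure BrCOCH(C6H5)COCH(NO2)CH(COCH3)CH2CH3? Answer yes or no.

–C(=O)Br: carbonyl C bonded to C and to a halogen → acyl halide (not alkyl halide).
pendant –C6H5: benzene ring → arene.
–C(=O)– with carbon on both sides → ketone.
–NO2 on an sp³ carbon → nitro (the N=O is not a carbonyl).
pendant –COCH3: carbonyl C bonded to two carbons → ketone.
The CH(C6H5) segment supplies the arene: pendant –C6H5: benzene ring → arene.

yes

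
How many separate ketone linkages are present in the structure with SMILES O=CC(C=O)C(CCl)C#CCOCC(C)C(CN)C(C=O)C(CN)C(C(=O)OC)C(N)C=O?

Reading the structure from left to right:
  OHC: terminal –CHO: carbonyl C bonded to H and C → aldehyde.
  CH(CHO): pendant –CHO: carbonyl C bonded to C and H → aldehyde.
  CH(CH2Cl): pendant –CH2X: halogen on sp³ carbon → alkyl halide.
  C≡C: C≡C triple bond → alkyne.
  CH2OCH2: C–O–C with sp³ carbons on both sides and no adjacent C=O → ether.
  CH(CH2NH2): pendant –CH2NH2: N on sp³ C, no adjacent C=O → amine.
  CH(CHO): pendant –CHO: carbonyl C bonded to C and H → aldehyde.
  CH(CH2NH2): pendant –CH2NH2: N on sp³ C, no adjacent C=O → amine.
  CH(COOCH3): pendant –COOCH3: carbonyl C bonded to C and –OCH3 → ester.
  CH(NH2): –NH2 on an sp³ carbon with no adjacent C=O → amine.
  CHO: terminal –CHO: carbonyl C bonded to H and C → aldehyde.
No segment is a ketone: OHC is aldehyde, not ketone; CH(CHO) is aldehyde, not ketone; CH(CHO) is aldehyde, not ketone. → 0.

0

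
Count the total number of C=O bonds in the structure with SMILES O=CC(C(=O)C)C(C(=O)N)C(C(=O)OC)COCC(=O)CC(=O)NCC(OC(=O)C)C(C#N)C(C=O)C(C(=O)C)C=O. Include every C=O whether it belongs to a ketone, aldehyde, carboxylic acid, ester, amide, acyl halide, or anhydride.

10

OHC: aldehyde, 1 C=O (running total 1).
CH(COCH3): ketone, 1 C=O (running total 2).
CH(CONH2): amide, 1 C=O (running total 3).
CH(COOCH3): ester, 1 C=O (running total 4).
CO: ketone, 1 C=O (running total 5).
CH2CONHCH2: amide, 1 C=O (running total 6).
CH(OCOCH3): ester, 1 C=O (running total 7).
CH(CHO): aldehyde, 1 C=O (running total 8).
CH(COCH3): ketone, 1 C=O (running total 9).
CHO: aldehyde, 1 C=O (running total 10).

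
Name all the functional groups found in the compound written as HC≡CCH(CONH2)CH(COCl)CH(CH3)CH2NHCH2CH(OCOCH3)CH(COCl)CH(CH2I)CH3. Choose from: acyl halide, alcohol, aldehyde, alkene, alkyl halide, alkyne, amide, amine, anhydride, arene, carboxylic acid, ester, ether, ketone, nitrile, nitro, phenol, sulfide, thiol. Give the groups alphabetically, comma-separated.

C≡C triple bond → alkyne.
pendant –CONH2: carbonyl C bonded to C and N → amide.
pendant –C(=O)X: carbonyl C bonded to C and halogen → acyl halide.
C–N–C with sp³ carbons and no adjacent C=O → amine (secondary).
pendant –OC(=O)CH3: an acyloxy group → ester.
pendant –C(=O)X: carbonyl C bonded to C and halogen → acyl halide.
pendant –CH2X: halogen on sp³ carbon → alkyl halide.

acyl halide, alkyl halide, alkyne, amide, amine, ester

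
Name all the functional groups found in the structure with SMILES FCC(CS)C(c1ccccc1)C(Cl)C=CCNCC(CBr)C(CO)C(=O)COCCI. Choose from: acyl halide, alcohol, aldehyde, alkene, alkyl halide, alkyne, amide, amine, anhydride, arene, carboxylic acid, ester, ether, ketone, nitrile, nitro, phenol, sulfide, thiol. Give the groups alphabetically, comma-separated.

alcohol, alkene, alkyl halide, amine, arene, ether, ketone, thiol

Reading the structure from left to right:
  FCH2: halogen on an sp³ carbon → alkyl halide.
  CH(CH2SH): pendant –CH2SH → thiol.
  CH(C6H5): pendant –C6H5: benzene ring → arene.
  CH(Cl): halogen on an sp³ carbon → alkyl halide.
  CH=CH: C=C double bond → alkene.
  CH2NHCH2: C–N–C with sp³ carbons and no adjacent C=O → amine (secondary).
  CH(CH2Br): pendant –CH2X: halogen on sp³ carbon → alkyl halide.
  CH(CH2OH): pendant –CH2OH on an sp³ backbone C → alcohol.
  CO: –C(=O)– with carbon on both sides → ketone.
  CH2OCH2: C–O–C with sp³ carbons on both sides and no adjacent C=O → ether.
  CH2I: halogen on an sp³ carbon → alkyl halide.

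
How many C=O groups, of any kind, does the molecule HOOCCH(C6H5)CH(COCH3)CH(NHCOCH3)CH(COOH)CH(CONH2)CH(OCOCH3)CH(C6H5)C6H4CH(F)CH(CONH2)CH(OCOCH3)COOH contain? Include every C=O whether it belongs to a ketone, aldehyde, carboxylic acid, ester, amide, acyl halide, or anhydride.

9

HOOC: carboxylic acid, 1 C=O (running total 1).
CH(COCH3): ketone, 1 C=O (running total 2).
CH(NHCOCH3): amide, 1 C=O (running total 3).
CH(COOH): carboxylic acid, 1 C=O (running total 4).
CH(CONH2): amide, 1 C=O (running total 5).
CH(OCOCH3): ester, 1 C=O (running total 6).
CH(CONH2): amide, 1 C=O (running total 7).
CH(OCOCH3): ester, 1 C=O (running total 8).
COOH: carboxylic acid, 1 C=O (running total 9).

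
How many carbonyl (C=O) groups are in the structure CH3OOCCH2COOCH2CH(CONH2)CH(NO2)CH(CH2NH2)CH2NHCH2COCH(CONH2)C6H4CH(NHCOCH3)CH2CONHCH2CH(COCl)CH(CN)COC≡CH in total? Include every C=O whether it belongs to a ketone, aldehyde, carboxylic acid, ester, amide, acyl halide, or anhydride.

9

CH3OOC: ester, 1 C=O (running total 1).
CH2COOCH2: ester, 1 C=O (running total 2).
CH(CONH2): amide, 1 C=O (running total 3).
CO: ketone, 1 C=O (running total 4).
CH(CONH2): amide, 1 C=O (running total 5).
CH(NHCOCH3): amide, 1 C=O (running total 6).
CH2CONHCH2: amide, 1 C=O (running total 7).
CH(COCl): acyl halide, 1 C=O (running total 8).
CO: ketone, 1 C=O (running total 9).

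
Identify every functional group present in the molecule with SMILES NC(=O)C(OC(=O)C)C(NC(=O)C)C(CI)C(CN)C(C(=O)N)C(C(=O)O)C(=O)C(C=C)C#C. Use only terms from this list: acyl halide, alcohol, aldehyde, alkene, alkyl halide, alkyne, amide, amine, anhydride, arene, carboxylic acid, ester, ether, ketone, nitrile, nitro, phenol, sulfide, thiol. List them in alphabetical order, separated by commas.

alkene, alkyl halide, alkyne, amide, amine, carboxylic acid, ester, ketone

Working along the chain:
  H2NCO: –C(=O)NH2: carbonyl C bonded to C and to N → amide (the N is not a separate amine).
  CH(OCOCH3): pendant –OC(=O)CH3: an acyloxy group → ester.
  CH(NHCOCH3): pendant –NHC(=O)CH3: N bonded to a carbonyl → amide (not amine).
  CH(CH2I): pendant –CH2X: halogen on sp³ carbon → alkyl halide.
  CH(CH2NH2): pendant –CH2NH2: N on sp³ C, no adjacent C=O → amine.
  CH(CONH2): pendant –CONH2: carbonyl C bonded to C and N → amide.
  CH(COOH): pendant –COOH: carbonyl C bonded to C and –OH → carboxylic acid.
  CO: –C(=O)– with carbon on both sides → ketone.
  CH(CH=CH2): pendant –CH=CH2: C=C double bond → alkene.
  C≡CH: C≡C triple bond → alkyne.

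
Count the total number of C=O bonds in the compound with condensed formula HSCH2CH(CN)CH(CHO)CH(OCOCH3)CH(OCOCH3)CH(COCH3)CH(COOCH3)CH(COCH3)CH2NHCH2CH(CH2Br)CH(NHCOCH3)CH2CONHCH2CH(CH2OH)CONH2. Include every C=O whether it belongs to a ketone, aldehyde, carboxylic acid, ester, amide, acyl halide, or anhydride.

9

CH(CHO): aldehyde, 1 C=O (running total 1).
CH(OCOCH3): ester, 1 C=O (running total 2).
CH(OCOCH3): ester, 1 C=O (running total 3).
CH(COCH3): ketone, 1 C=O (running total 4).
CH(COOCH3): ester, 1 C=O (running total 5).
CH(COCH3): ketone, 1 C=O (running total 6).
CH(NHCOCH3): amide, 1 C=O (running total 7).
CH2CONHCH2: amide, 1 C=O (running total 8).
CONH2: amide, 1 C=O (running total 9).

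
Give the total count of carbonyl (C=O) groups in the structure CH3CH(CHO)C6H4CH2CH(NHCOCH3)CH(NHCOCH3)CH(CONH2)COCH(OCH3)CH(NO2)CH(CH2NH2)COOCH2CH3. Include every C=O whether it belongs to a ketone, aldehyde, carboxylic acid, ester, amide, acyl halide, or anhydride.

CH(CHO): aldehyde, 1 C=O (running total 1).
CH(NHCOCH3): amide, 1 C=O (running total 2).
CH(NHCOCH3): amide, 1 C=O (running total 3).
CH(CONH2): amide, 1 C=O (running total 4).
CO: ketone, 1 C=O (running total 5).
COOCH2CH3: ester, 1 C=O (running total 6).

6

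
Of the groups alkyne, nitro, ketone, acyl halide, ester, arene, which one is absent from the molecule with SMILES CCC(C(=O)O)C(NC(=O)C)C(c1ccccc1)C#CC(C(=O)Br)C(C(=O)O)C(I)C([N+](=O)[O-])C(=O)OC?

ester: present (COOCH3 — –C(=O)OCH3: carbonyl C bonded to C and to –OCH3 → ester (not ketone + ether)).
arene: present (CH(C6H5) — pendant –C6H5: benzene ring → arene).
acyl halide: present (CH(COBr) — pendant –C(=O)X: carbonyl C bonded to C and halogen → acyl halide).
alkyne: present (C≡C — C≡C triple bond → alkyne).
nitro: present (CH(NO2) — –NO2 on an sp³ carbon → nitro (the N=O is not a carbonyl)).
ketone: absent. In COOCH3, the C=O is bonded to an –O–C group, which defines an ester, not a ketone. In CH(NHCOCH3), the C=O is bonded to nitrogen, which defines an amide, not a ketone. In CH(COOH), the C=O bears an –OH, making it a carboxylic acid rather than a ketone. In CH(COBr), the C=O is bonded to a halogen, which defines an acyl halide, not a ketone.

ketone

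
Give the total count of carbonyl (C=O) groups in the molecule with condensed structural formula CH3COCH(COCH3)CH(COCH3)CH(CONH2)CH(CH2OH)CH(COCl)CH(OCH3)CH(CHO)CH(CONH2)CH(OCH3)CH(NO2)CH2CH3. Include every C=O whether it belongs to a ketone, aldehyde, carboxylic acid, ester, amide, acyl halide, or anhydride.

7

CO: ketone, 1 C=O (running total 1).
CH(COCH3): ketone, 1 C=O (running total 2).
CH(COCH3): ketone, 1 C=O (running total 3).
CH(CONH2): amide, 1 C=O (running total 4).
CH(COCl): acyl halide, 1 C=O (running total 5).
CH(CHO): aldehyde, 1 C=O (running total 6).
CH(CONH2): amide, 1 C=O (running total 7).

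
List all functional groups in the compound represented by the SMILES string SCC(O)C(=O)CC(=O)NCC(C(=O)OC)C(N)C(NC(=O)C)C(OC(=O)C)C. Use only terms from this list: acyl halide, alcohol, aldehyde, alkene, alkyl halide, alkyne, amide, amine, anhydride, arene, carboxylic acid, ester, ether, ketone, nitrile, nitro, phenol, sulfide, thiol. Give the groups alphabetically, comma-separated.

alcohol, amide, amine, ester, ketone, thiol

Working along the chain:
  HSCH2: –SH on an sp³ carbon → thiol.
  CH(OH): –OH on an sp³ carbon → alcohol (secondary).
  CO: –C(=O)– with carbon on both sides → ketone.
  CH2CONHCH2: –C(=O)–N– linkage → amide (the N is not an amine).
  CH(COOCH3): pendant –COOCH3: carbonyl C bonded to C and –OCH3 → ester.
  CH(NH2): –NH2 on an sp³ carbon with no adjacent C=O → amine.
  CH(NHCOCH3): pendant –NHC(=O)CH3: N bonded to a carbonyl → amide (not amine).
  CH(OCOCH3): pendant –OC(=O)CH3: an acyloxy group → ester.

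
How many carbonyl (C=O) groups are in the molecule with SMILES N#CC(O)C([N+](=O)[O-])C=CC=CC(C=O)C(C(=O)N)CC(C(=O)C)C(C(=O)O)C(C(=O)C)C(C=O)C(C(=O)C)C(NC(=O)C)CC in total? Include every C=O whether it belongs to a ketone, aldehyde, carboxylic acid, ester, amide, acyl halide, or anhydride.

8

CH(CHO): aldehyde, 1 C=O (running total 1).
CH(CONH2): amide, 1 C=O (running total 2).
CH(COCH3): ketone, 1 C=O (running total 3).
CH(COOH): carboxylic acid, 1 C=O (running total 4).
CH(COCH3): ketone, 1 C=O (running total 5).
CH(CHO): aldehyde, 1 C=O (running total 6).
CH(COCH3): ketone, 1 C=O (running total 7).
CH(NHCOCH3): amide, 1 C=O (running total 8).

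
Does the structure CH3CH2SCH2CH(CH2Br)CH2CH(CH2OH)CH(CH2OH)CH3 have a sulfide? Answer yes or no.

C–S–C linkage → sulfide (thioether).
pendant –CH2X: halogen on sp³ carbon → alkyl halide.
pendant –CH2OH on an sp³ backbone C → alcohol.
pendant –CH2OH on an sp³ backbone C → alcohol.
The CH2SCH2 segment supplies the sulfide: C–S–C linkage → sulfide (thioether).

yes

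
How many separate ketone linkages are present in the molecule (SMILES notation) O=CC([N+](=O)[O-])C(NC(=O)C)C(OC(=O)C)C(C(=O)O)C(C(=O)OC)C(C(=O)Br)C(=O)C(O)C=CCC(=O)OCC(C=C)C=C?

1

Reading the structure from left to right:
  OHC: terminal –CHO: carbonyl C bonded to H and C → aldehyde.
  CH(NO2): –NO2 on an sp³ carbon → nitro (the N=O is not a carbonyl).
  CH(NHCOCH3): pendant –NHC(=O)CH3: N bonded to a carbonyl → amide (not amine).
  CH(OCOCH3): pendant –OC(=O)CH3: an acyloxy group → ester.
  CH(COOH): pendant –COOH: carbonyl C bonded to C and –OH → carboxylic acid.
  CH(COOCH3): pendant –COOCH3: carbonyl C bonded to C and –OCH3 → ester.
  CH(COBr): pendant –C(=O)X: carbonyl C bonded to C and halogen → acyl halide.
  CO: –C(=O)– with carbon on both sides → ketone.
  CH(OH): –OH on an sp³ carbon → alcohol (secondary).
  CH=CH: C=C double bond → alkene.
  CH2COOCH2: –C(=O)–O–C with C on the carbonyl side → ester.
  CH(CH=CH2): pendant –CH=CH2: C=C double bond → alkene.
  CH=CH2: C=C double bond → alkene.
Ketone appears at: CO → 1.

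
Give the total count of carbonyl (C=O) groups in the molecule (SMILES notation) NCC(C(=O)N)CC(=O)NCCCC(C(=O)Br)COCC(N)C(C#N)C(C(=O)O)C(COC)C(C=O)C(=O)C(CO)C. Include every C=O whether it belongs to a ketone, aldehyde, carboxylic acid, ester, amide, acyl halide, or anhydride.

6

CH(CONH2): amide, 1 C=O (running total 1).
CH2CONHCH2: amide, 1 C=O (running total 2).
CH(COBr): acyl halide, 1 C=O (running total 3).
CH(COOH): carboxylic acid, 1 C=O (running total 4).
CH(CHO): aldehyde, 1 C=O (running total 5).
CO: ketone, 1 C=O (running total 6).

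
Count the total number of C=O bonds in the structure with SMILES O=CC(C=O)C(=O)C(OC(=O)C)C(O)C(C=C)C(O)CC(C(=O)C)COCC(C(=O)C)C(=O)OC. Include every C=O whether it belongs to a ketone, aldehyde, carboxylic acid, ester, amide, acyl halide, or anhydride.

7

OHC: aldehyde, 1 C=O (running total 1).
CH(CHO): aldehyde, 1 C=O (running total 2).
CO: ketone, 1 C=O (running total 3).
CH(OCOCH3): ester, 1 C=O (running total 4).
CH(COCH3): ketone, 1 C=O (running total 5).
CH(COCH3): ketone, 1 C=O (running total 6).
COOCH3: ester, 1 C=O (running total 7).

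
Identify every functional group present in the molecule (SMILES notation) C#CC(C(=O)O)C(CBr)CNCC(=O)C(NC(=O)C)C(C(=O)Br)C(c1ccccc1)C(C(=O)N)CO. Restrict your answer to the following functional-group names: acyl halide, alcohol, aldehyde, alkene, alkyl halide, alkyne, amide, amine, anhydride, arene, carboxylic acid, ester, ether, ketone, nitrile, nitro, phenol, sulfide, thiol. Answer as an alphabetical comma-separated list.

acyl halide, alcohol, alkyl halide, alkyne, amide, amine, arene, carboxylic acid, ketone

Working along the chain:
  HC≡C: C≡C triple bond → alkyne.
  CH(COOH): pendant –COOH: carbonyl C bonded to C and –OH → carboxylic acid.
  CH(CH2Br): pendant –CH2X: halogen on sp³ carbon → alkyl halide.
  CH2NHCH2: C–N–C with sp³ carbons and no adjacent C=O → amine (secondary).
  CO: –C(=O)– with carbon on both sides → ketone.
  CH(NHCOCH3): pendant –NHC(=O)CH3: N bonded to a carbonyl → amide (not amine).
  CH(COBr): pendant –C(=O)X: carbonyl C bonded to C and halogen → acyl halide.
  CH(C6H5): pendant –C6H5: benzene ring → arene.
  CH(CONH2): pendant –CONH2: carbonyl C bonded to C and N → amide.
  CH2OH: –OH on an sp³ carbon → alcohol.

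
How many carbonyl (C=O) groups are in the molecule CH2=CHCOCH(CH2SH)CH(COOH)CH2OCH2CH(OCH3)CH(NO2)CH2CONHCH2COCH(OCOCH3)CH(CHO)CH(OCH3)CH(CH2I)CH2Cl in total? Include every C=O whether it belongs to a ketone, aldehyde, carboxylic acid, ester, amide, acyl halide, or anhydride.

CO: ketone, 1 C=O (running total 1).
CH(COOH): carboxylic acid, 1 C=O (running total 2).
CH2CONHCH2: amide, 1 C=O (running total 3).
CO: ketone, 1 C=O (running total 4).
CH(OCOCH3): ester, 1 C=O (running total 5).
CH(CHO): aldehyde, 1 C=O (running total 6).

6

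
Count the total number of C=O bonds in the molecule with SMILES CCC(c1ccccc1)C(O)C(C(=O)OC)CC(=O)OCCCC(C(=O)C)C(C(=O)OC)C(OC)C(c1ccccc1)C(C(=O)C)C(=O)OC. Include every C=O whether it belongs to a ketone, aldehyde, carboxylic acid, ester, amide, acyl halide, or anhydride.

CH(COOCH3): ester, 1 C=O (running total 1).
CH2COOCH2: ester, 1 C=O (running total 2).
CH(COCH3): ketone, 1 C=O (running total 3).
CH(COOCH3): ester, 1 C=O (running total 4).
CH(COCH3): ketone, 1 C=O (running total 5).
COOCH3: ester, 1 C=O (running total 6).

6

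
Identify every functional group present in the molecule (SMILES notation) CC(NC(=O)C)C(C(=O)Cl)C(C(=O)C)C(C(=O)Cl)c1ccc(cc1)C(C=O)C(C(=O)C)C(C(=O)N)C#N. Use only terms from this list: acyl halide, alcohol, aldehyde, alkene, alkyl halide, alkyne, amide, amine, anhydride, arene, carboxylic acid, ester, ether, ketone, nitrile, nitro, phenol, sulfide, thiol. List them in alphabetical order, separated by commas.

acyl halide, aldehyde, amide, arene, ketone, nitrile

Working along the chain:
  CH(NHCOCH3): pendant –NHC(=O)CH3: N bonded to a carbonyl → amide (not amine).
  CH(COCl): pendant –C(=O)X: carbonyl C bonded to C and halogen → acyl halide.
  CH(COCH3): pendant –COCH3: carbonyl C bonded to two carbons → ketone.
  CH(COCl): pendant –C(=O)X: carbonyl C bonded to C and halogen → acyl halide.
  C6H4: para-disubstituted benzene ring → arene.
  CH(CHO): pendant –CHO: carbonyl C bonded to C and H → aldehyde.
  CH(COCH3): pendant –COCH3: carbonyl C bonded to two carbons → ketone.
  CH(CONH2): pendant –CONH2: carbonyl C bonded to C and N → amide.
  CN: –C≡N: carbon triple-bonded to nitrogen → nitrile.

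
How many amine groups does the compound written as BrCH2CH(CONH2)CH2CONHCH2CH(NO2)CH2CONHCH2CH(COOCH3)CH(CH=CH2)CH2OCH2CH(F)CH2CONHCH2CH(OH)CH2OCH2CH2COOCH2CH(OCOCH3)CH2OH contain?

0

Reading the structure from left to right:
  BrCH2: halogen on an sp³ carbon → alkyl halide.
  CH(CONH2): pendant –CONH2: carbonyl C bonded to C and N → amide.
  CH2CONHCH2: –C(=O)–N– linkage → amide (the N is not an amine).
  CH(NO2): –NO2 on an sp³ carbon → nitro (the N=O is not a carbonyl).
  CH2CONHCH2: –C(=O)–N– linkage → amide (the N is not an amine).
  CH(COOCH3): pendant –COOCH3: carbonyl C bonded to C and –OCH3 → ester.
  CH(CH=CH2): pendant –CH=CH2: C=C double bond → alkene.
  CH2OCH2: C–O–C with sp³ carbons on both sides and no adjacent C=O → ether.
  CH(F): halogen on an sp³ carbon → alkyl halide.
  CH2CONHCH2: –C(=O)–N– linkage → amide (the N is not an amine).
  CH(OH): –OH on an sp³ carbon → alcohol (secondary).
  CH2OCH2: C–O–C with sp³ carbons on both sides and no adjacent C=O → ether.
  CH2COOCH2: –C(=O)–O–C with C on the carbonyl side → ester.
  CH(OCOCH3): pendant –OC(=O)CH3: an acyloxy group → ester.
  CH2OH: –OH on an sp³ carbon → alcohol.
No segment is a amine: CH(CONH2) is amide, not amine; CH2CONHCH2 is amide, not amine; CH(NO2) is nitro, not amine. → 0.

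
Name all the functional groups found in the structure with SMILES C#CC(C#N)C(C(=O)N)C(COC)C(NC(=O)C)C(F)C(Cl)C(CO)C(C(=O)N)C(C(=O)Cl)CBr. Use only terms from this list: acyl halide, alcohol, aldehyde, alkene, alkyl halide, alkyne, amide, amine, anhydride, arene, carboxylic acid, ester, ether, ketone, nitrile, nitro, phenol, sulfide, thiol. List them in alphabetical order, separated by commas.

acyl halide, alcohol, alkyl halide, alkyne, amide, ether, nitrile

C≡C triple bond → alkyne.
pendant –C≡N: nitrile.
pendant –CONH2: carbonyl C bonded to C and N → amide.
pendant –CH2OCH3: C–O–C linkage → ether.
pendant –NHC(=O)CH3: N bonded to a carbonyl → amide (not amine).
halogen on an sp³ carbon → alkyl halide.
halogen on an sp³ carbon → alkyl halide.
pendant –CH2OH on an sp³ backbone C → alcohol.
pendant –CONH2: carbonyl C bonded to C and N → amide.
pendant –C(=O)X: carbonyl C bonded to C and halogen → acyl halide.
halogen on an sp³ carbon → alkyl halide.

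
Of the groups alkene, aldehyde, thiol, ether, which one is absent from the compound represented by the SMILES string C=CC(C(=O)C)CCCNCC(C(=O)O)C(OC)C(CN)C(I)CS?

thiol: present (CH2SH — –SH on an sp³ carbon → thiol).
ether: present (CH(OCH3) — pendant –OCH3: C–O–C with sp³ C, no adjacent C=O → ether).
alkene: present (CH2=CH — C=C double bond → alkene).
aldehyde: absent. In CH(COCH3), the carbonyl carbon is bonded to two carbons, so it is a ketone, not an aldehyde. In CH(COOH), the carbonyl carbon bears –OH, not –H, so it is a carboxylic acid.

aldehyde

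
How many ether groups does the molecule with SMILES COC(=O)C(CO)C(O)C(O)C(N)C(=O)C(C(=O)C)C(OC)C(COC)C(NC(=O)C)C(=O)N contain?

2

CH3O–C(=O)–: carbonyl C bonded to C and to –OCH3 → ester (not ketone + ether).
pendant –CH2OH on an sp³ backbone C → alcohol.
–OH on an sp³ carbon → alcohol (secondary).
–OH on an sp³ carbon → alcohol (secondary).
–NH2 on an sp³ carbon with no adjacent C=O → amine.
–C(=O)– with carbon on both sides → ketone.
pendant –COCH3: carbonyl C bonded to two carbons → ketone.
pendant –OCH3: C–O–C with sp³ C, no adjacent C=O → ether.
pendant –CH2OCH3: C–O–C linkage → ether.
pendant –NHC(=O)CH3: N bonded to a carbonyl → amide (not amine).
–C(=O)NH2: carbonyl C bonded to C and to N → amide (the N is not a separate amine).
Ether appears at: CH(OCH3), CH(CH2OCH3) → 2.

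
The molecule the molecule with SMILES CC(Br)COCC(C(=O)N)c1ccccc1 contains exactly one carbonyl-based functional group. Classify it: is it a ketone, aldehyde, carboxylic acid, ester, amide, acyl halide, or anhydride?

The carbonyl is in the CH(CONH2) segment: pendant –CONH2: carbonyl C bonded to C and N → amide.

amide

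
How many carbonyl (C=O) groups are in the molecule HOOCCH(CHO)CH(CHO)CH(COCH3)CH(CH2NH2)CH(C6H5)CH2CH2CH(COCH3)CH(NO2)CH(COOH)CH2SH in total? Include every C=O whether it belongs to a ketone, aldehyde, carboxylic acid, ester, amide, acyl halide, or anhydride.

HOOC: carboxylic acid, 1 C=O (running total 1).
CH(CHO): aldehyde, 1 C=O (running total 2).
CH(CHO): aldehyde, 1 C=O (running total 3).
CH(COCH3): ketone, 1 C=O (running total 4).
CH(COCH3): ketone, 1 C=O (running total 5).
CH(COOH): carboxylic acid, 1 C=O (running total 6).

6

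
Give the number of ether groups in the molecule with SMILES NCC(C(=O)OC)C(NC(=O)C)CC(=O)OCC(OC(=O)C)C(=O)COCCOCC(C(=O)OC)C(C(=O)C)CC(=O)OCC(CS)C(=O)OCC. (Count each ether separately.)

Taking each segment in turn:
  H2NCH2: –NH2 on an sp³ carbon with no adjacent C=O → amine.
  CH(COOCH3): pendant –COOCH3: carbonyl C bonded to C and –OCH3 → ester.
  CH(NHCOCH3): pendant –NHC(=O)CH3: N bonded to a carbonyl → amide (not amine).
  CH2COOCH2: –C(=O)–O–C with C on the carbonyl side → ester.
  CH(OCOCH3): pendant –OC(=O)CH3: an acyloxy group → ester.
  CO: –C(=O)– with carbon on both sides → ketone.
  CH2OCH2: C–O–C with sp³ carbons on both sides and no adjacent C=O → ether.
  CH2OCH2: C–O–C with sp³ carbons on both sides and no adjacent C=O → ether.
  CH(COOCH3): pendant –COOCH3: carbonyl C bonded to C and –OCH3 → ester.
  CH(COCH3): pendant –COCH3: carbonyl C bonded to two carbons → ketone.
  CH2COOCH2: –C(=O)–O–C with C on the carbonyl side → ester.
  CH(CH2SH): pendant –CH2SH → thiol.
  COOCH2CH3: –C(=O)OCH2CH3: carbonyl C bonded to C and to –OEt → ester.
Ether appears at: CH2OCH2, CH2OCH2 → 2.

2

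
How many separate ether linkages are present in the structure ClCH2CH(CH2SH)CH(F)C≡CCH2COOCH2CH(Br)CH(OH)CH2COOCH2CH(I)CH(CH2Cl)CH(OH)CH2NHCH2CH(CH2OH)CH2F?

Working along the chain:
  ClCH2: halogen on an sp³ carbon → alkyl halide.
  CH(CH2SH): pendant –CH2SH → thiol.
  CH(F): halogen on an sp³ carbon → alkyl halide.
  C≡C: C≡C triple bond → alkyne.
  CH2COOCH2: –C(=O)–O–C with C on the carbonyl side → ester.
  CH(Br): halogen on an sp³ carbon → alkyl halide.
  CH(OH): –OH on an sp³ carbon → alcohol (secondary).
  CH2COOCH2: –C(=O)–O–C with C on the carbonyl side → ester.
  CH(I): halogen on an sp³ carbon → alkyl halide.
  CH(CH2Cl): pendant –CH2X: halogen on sp³ carbon → alkyl halide.
  CH(OH): –OH on an sp³ carbon → alcohol (secondary).
  CH2NHCH2: C–N–C with sp³ carbons and no adjacent C=O → amine (secondary).
  CH(CH2OH): pendant –CH2OH on an sp³ backbone C → alcohol.
  CH2F: halogen on an sp³ carbon → alkyl halide.
No segment is a ether: CH2COOCH2 is ester, not ether; CH(OH) is alcohol, not ether; CH2COOCH2 is ester, not ether. → 0.

0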